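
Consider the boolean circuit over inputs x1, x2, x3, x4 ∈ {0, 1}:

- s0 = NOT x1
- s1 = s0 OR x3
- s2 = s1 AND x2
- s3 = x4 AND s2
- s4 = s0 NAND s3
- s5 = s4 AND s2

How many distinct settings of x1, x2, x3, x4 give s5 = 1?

4

s5 = s4 AND s2 must be 1, so both s4 = 1 and s2 = 1.
s4 = s0 NAND s3 must be 1, so at least one of s0, s3 is 0.
Satisfying assignments:
  x1=0, x2=1, x3=0, x4=0
  x1=0, x2=1, x3=1, x4=0
  x1=1, x2=1, x3=1, x4=0
  x1=1, x2=1, x3=1, x4=1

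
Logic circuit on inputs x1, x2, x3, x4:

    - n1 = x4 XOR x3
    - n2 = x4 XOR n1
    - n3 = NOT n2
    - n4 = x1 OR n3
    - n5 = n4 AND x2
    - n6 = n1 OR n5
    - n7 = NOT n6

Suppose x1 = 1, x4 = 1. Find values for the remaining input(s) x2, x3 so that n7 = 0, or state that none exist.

Check with x1 = 1, x4 = 1 and x2=1, x3=1:
n1 = x4 XOR x3 = 1 XOR 1 = 0
n2 = x4 XOR n1 = 1 XOR 0 = 1
n3 = NOT n2 = NOT 1 = 0
n4 = x1 OR n3 = 1 OR 0 = 1
n5 = n4 AND x2 = 1 AND 1 = 1
n6 = n1 OR n5 = 0 OR 1 = 1
n7 = NOT n6 = NOT 1 = 0
So n7 = 0.

x2=1, x3=1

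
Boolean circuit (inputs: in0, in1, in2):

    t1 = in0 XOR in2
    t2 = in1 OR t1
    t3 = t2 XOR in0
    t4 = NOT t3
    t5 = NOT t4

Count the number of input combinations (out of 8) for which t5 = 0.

t5 = NOT t4 must be 0, so t4 = 1.
t4 = NOT t3 must be 1, so t3 = 0.
Satisfying assignments:
  in0=0, in1=0, in2=0
  in0=1, in1=0, in2=0
  in0=1, in1=1, in2=0
  in0=1, in1=1, in2=1

4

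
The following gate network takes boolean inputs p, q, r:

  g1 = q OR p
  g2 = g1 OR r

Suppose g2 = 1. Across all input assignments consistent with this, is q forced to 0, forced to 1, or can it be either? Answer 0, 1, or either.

either

Both values of q occur among assignments with g2 = 1:
  q=0: p=0, q=0, r=1
  q=1: p=0, q=1, r=0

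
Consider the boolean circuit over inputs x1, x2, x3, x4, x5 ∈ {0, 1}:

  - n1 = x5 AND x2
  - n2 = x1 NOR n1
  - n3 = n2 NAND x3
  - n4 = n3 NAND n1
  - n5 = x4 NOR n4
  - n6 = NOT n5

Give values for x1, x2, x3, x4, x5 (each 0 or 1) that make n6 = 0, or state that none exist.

Check with x1=1, x2=1, x3=0, x4=0, x5=1:
n1 = x5 AND x2 = 1 AND 1 = 1
n2 = x1 NOR n1 = 1 NOR 1 = 0
n3 = n2 NAND x3 = 0 NAND 0 = 1
n4 = n3 NAND n1 = 1 NAND 1 = 0
n5 = x4 NOR n4 = 0 NOR 0 = 1
n6 = NOT n5 = NOT 1 = 0
So n6 = 0 as required.

x1=1, x2=1, x3=0, x4=0, x5=1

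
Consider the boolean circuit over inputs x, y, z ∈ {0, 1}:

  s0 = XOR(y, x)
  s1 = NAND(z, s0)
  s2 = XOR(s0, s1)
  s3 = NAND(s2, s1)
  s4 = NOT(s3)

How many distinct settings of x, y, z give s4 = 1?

s4 = NOT(s3) must be 1, so s3 = 0.
s3 = NAND(s2, s1) must be 0, so both s2 = 1 and s1 = 1.
s2 = XOR(s0, s1) must be 1, so s0 and s1 differ.
Satisfying assignments:
  x=0, y=0, z=0
  x=0, y=0, z=1
  x=1, y=1, z=0
  x=1, y=1, z=1

4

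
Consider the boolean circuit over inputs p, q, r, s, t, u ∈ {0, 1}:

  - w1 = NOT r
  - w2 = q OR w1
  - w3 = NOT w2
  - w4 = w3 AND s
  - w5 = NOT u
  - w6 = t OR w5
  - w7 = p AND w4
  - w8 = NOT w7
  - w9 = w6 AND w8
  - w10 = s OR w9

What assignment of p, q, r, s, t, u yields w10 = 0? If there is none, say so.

p=0, q=1, r=1, s=0, t=0, u=1

w10 = s OR w9 must be 0, so both s = 0 and w9 = 0.
w9 = w6 AND w8 must be 0, so at least one of w6, w8 is 0.
Check with p=0, q=1, r=1, s=0, t=0, u=1:
w1 = NOT r = NOT 1 = 0
w2 = q OR w1 = 1 OR 0 = 1
w3 = NOT w2 = NOT 1 = 0
w4 = w3 AND s = 0 AND 0 = 0
w5 = NOT u = NOT 1 = 0
w6 = t OR w5 = 0 OR 0 = 0
w7 = p AND w4 = 0 AND 0 = 0
w8 = NOT w7 = NOT 0 = 1
w9 = w6 AND w8 = 0 AND 1 = 0
w10 = s OR w9 = 0 OR 0 = 0
So w10 = 0 as required.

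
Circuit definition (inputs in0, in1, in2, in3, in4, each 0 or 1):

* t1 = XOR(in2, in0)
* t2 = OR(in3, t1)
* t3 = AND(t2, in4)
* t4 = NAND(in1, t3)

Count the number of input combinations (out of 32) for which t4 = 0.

6

t4 = NAND(in1, t3) must be 0, so both in1 = 1 and t3 = 1.
t3 = AND(t2, in4) must be 1, so both t2 = 1 and in4 = 1.
Satisfying assignments:
  in0=0, in1=1, in2=0, in3=1, in4=1
  in0=0, in1=1, in2=1, in3=0, in4=1
  in0=0, in1=1, in2=1, in3=1, in4=1
  in0=1, in1=1, in2=0, in3=0, in4=1
  in0=1, in1=1, in2=0, in3=1, in4=1
  in0=1, in1=1, in2=1, in3=1, in4=1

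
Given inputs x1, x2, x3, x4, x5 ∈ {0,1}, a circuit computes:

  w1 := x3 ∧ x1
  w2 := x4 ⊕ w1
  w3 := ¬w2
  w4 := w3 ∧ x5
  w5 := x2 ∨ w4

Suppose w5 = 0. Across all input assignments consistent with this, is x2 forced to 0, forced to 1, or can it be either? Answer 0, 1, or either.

w5 = x2 ∨ w4 must be 0, so both x2 = 0 and w4 = 0.
w4 = w3 ∧ x5 must be 0, so at least one of w3, x5 is 0.
Every assignment with w5 = 0 has x2 = 0; there are 12 such assignment(s).

0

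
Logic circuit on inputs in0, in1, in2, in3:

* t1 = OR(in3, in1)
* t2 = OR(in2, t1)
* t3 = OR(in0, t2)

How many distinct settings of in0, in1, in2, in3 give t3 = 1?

15

t3 = OR(in0, t2) must be 1, so at least one of in0, t2 is 1.
Enumerating the 16 input combinations, 15 give t3 = 1 and 1 give t3 = 0.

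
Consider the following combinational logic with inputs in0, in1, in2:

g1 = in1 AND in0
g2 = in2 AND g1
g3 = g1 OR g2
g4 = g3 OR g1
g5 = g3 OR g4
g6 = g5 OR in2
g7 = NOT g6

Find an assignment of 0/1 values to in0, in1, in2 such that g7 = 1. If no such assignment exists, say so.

g7 = NOT g6 must be 1, so g6 = 0.
g6 = g5 OR in2 must be 0, so both g5 = 0 and in2 = 0.
g5 = g3 OR g4 must be 0, so both g3 = 0 and g4 = 0.
Check with in0=0, in1=1, in2=0:
g1 = in1 AND in0 = 1 AND 0 = 0
g2 = in2 AND g1 = 0 AND 0 = 0
g3 = g1 OR g2 = 0 OR 0 = 0
g4 = g3 OR g1 = 0 OR 0 = 0
g5 = g3 OR g4 = 0 OR 0 = 0
g6 = g5 OR in2 = 0 OR 0 = 0
g7 = NOT g6 = NOT 0 = 1
So g7 = 1 as required.

in0=0, in1=1, in2=0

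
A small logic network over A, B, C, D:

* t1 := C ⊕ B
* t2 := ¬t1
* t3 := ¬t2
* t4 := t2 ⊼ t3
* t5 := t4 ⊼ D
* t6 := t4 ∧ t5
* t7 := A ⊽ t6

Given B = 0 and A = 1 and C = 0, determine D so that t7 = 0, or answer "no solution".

D=1

Check with B = 0 and A = 1 and C = 0 and D=1:
t1 = C ⊕ B = 0 ⊕ 0 = 0
t2 = ¬t1 = ¬0 = 1
t3 = ¬t2 = ¬1 = 0
t4 = t2 ⊼ t3 = 1 ⊼ 0 = 1
t5 = t4 ⊼ D = 1 ⊼ 1 = 0
t6 = t4 ∧ t5 = 1 ∧ 0 = 0
t7 = A ⊽ t6 = 1 ⊽ 0 = 0
So t7 = 0.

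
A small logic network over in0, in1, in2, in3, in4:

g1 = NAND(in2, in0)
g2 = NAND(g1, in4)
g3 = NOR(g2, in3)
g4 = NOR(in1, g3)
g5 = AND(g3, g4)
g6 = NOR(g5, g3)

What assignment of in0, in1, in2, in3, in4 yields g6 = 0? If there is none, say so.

in0=0 in1=0 in2=0 in3=0 in4=1

g6 = NOR(g5, g3) must be 0, so at least one of g5, g3 is 1.
Check with in0=0 in1=0 in2=0 in3=0 in4=1:
g1 = NAND(in2, in0) = NAND(0, 0) = 1
g2 = NAND(g1, in4) = NAND(1, 1) = 0
g3 = NOR(g2, in3) = NOR(0, 0) = 1
g4 = NOR(in1, g3) = NOR(0, 1) = 0
g5 = AND(g3, g4) = AND(1, 0) = 0
g6 = NOR(g5, g3) = NOR(0, 1) = 0
So g6 = 0 as required.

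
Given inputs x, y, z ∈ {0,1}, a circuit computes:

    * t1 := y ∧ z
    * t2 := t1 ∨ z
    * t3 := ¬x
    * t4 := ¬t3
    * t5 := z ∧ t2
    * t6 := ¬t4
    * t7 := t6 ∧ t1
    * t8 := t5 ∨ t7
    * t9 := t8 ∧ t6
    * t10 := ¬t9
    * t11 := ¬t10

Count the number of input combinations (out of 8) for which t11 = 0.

t11 = ¬t10 must be 0, so t10 = 1.
Enumerating the 8 input combinations, 6 give t11 = 0 and 2 give t11 = 1.

6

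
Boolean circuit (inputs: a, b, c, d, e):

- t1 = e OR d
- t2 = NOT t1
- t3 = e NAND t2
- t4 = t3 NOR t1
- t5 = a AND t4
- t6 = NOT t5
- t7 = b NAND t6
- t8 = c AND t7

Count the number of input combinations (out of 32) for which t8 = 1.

8

t8 = c AND t7 must be 1, so both c = 1 and t7 = 1.
t7 = b NAND t6 must be 1, so at least one of b, t6 is 0.
Enumerating the 32 input combinations, 8 give t8 = 1 and 24 give t8 = 0.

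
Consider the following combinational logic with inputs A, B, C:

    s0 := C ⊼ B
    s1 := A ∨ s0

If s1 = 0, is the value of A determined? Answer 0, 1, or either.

s1 = A ∨ s0 must be 0, so both A = 0 and s0 = 0.
s0 = C ⊼ B must be 0, so both C = 1 and B = 1.
Every assignment with s1 = 0 has A = 0; there are 1 such assignment(s).
  A=0, B=1, C=1

0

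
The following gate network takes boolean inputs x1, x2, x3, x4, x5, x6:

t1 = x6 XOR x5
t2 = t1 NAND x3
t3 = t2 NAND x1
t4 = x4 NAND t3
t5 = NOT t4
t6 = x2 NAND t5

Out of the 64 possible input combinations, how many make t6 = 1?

54

t6 = x2 NAND t5 must be 1, so at least one of x2, t5 is 0.
Enumerating the 64 input combinations, 54 give t6 = 1 and 10 give t6 = 0.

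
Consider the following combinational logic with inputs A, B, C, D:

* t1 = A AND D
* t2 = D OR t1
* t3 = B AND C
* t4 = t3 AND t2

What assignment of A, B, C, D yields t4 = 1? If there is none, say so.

Check with A=0, B=1, C=1, D=1:
t1 = A AND D = 0 AND 1 = 0
t2 = D OR t1 = 1 OR 0 = 1
t3 = B AND C = 1 AND 1 = 1
t4 = t3 AND t2 = 1 AND 1 = 1
So t4 = 1 as required.

A=0, B=1, C=1, D=1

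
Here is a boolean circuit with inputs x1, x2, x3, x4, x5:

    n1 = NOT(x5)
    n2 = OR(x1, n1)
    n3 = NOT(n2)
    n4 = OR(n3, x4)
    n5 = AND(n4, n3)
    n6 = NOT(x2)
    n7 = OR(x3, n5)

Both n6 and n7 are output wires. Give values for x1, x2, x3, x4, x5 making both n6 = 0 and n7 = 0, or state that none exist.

x1=0 x2=1 x3=0 x4=0 x5=0

Check with x1=0 x2=1 x3=0 x4=0 x5=0:
n1 = NOT(x5) = NOT 0 = 1
n2 = OR(x1, n1) = OR(0, 1) = 1
n3 = NOT(n2) = NOT 1 = 0
n4 = OR(n3, x4) = OR(0, 0) = 0
n5 = AND(n4, n3) = AND(0, 0) = 0
n6 = NOT(x2) = NOT 1 = 0
n7 = OR(x3, n5) = OR(0, 0) = 0
So n6 = 0 and n7 = 0.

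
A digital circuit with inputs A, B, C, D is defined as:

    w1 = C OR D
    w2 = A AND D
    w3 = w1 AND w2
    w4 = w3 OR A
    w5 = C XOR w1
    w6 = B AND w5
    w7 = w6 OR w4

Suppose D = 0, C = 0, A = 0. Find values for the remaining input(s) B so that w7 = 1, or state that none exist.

no solution exists

With D = 0, C = 0, A = 0 fixed, none of the 2 settings of B give w7 = 1.
For example, with B=1:
w1 = C OR D = 0 OR 0 = 0
w2 = A AND D = 0 AND 0 = 0
w3 = w1 AND w2 = 0 AND 0 = 0
w4 = w3 OR A = 0 OR 0 = 0
w5 = C XOR w1 = 0 XOR 0 = 0
w6 = B AND w5 = 1 AND 0 = 0
w7 = w6 OR w4 = 0 OR 0 = 0
giving w7 = 0 ≠ 1.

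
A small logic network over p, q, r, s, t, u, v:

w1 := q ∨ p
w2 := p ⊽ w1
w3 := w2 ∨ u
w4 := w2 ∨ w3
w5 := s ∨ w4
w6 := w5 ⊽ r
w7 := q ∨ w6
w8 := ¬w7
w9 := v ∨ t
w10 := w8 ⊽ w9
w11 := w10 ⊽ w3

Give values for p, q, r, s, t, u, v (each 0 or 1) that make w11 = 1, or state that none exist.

w11 = w10 ⊽ w3 must be 1, so both w10 = 0 and w3 = 0.
w10 = w8 ⊽ w9 must be 0, so at least one of w8, w9 is 1.
Check with p=1 q=1 r=1 s=0 t=1 u=0 v=0:
w1 = q ∨ p = 1 ∨ 1 = 1
w2 = p ⊽ w1 = 1 ⊽ 1 = 0
w3 = w2 ∨ u = 0 ∨ 0 = 0
w4 = w2 ∨ w3 = 0 ∨ 0 = 0
w5 = s ∨ w4 = 0 ∨ 0 = 0
w6 = w5 ⊽ r = 0 ⊽ 1 = 0
w7 = q ∨ w6 = 1 ∨ 0 = 1
w8 = ¬w7 = ¬1 = 0
w9 = v ∨ t = 0 ∨ 1 = 1
w10 = w8 ⊽ w9 = 0 ⊽ 1 = 0
w11 = w10 ⊽ w3 = 0 ⊽ 0 = 1
So w11 = 1 as required.

p=1 q=1 r=1 s=0 t=1 u=0 v=0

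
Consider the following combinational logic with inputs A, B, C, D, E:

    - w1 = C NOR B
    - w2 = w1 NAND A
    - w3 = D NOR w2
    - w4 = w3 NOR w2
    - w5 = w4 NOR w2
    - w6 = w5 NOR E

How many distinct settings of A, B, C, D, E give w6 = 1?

15

w6 = w5 NOR E must be 1, so both w5 = 0 and E = 0.
Enumerating the 32 input combinations, 15 give w6 = 1 and 17 give w6 = 0.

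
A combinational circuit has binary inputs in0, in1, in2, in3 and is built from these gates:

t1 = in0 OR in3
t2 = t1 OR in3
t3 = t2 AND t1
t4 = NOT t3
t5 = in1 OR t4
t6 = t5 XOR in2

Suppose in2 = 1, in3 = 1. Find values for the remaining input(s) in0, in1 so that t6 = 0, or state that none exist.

in0=0, in1=1

t6 = t5 XOR in2 must be 0, so t5 and in2 are equal.
Check with in2 = 1, in3 = 1 and in0=0, in1=1:
t1 = in0 OR in3 = 0 OR 1 = 1
t2 = t1 OR in3 = 1 OR 1 = 1
t3 = t2 AND t1 = 1 AND 1 = 1
t4 = NOT t3 = NOT 1 = 0
t5 = in1 OR t4 = 1 OR 0 = 1
t6 = t5 XOR in2 = 1 XOR 1 = 0
So t6 = 0.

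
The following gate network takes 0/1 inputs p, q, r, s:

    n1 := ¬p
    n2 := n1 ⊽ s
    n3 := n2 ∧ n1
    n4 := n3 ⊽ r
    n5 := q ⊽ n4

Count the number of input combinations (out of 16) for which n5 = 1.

4

n5 = q ⊽ n4 must be 1, so both q = 0 and n4 = 0.
n4 = n3 ⊽ r must be 0, so at least one of n3, r is 1.
Enumerating the 16 input combinations, 4 give n5 = 1 and 12 give n5 = 0.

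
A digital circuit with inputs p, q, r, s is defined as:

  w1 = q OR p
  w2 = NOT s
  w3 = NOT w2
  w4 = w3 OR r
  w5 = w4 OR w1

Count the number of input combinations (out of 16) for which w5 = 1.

15

w5 = w4 OR w1 must be 1, so at least one of w4, w1 is 1.
Enumerating the 16 input combinations, 15 give w5 = 1 and 1 give w5 = 0.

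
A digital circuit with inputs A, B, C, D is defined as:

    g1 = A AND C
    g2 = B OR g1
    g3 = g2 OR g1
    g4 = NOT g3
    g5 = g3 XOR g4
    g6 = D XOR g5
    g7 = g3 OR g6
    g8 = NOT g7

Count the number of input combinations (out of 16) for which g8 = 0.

13

g8 = NOT g7 must be 0, so g7 = 1.
g7 = g3 OR g6 must be 1, so at least one of g3, g6 is 1.
Enumerating the 16 input combinations, 13 give g8 = 0 and 3 give g8 = 1.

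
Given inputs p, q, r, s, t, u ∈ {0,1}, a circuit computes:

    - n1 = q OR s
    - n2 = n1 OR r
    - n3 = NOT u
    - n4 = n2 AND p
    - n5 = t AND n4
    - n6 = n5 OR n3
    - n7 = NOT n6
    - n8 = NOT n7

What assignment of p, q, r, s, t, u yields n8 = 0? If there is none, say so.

n8 = NOT n7 must be 0, so n7 = 1.
Check with p=1 q=0 r=0 s=0 t=0 u=1:
n1 = q OR s = 0 OR 0 = 0
n2 = n1 OR r = 0 OR 0 = 0
n3 = NOT u = NOT 1 = 0
n4 = n2 AND p = 0 AND 1 = 0
n5 = t AND n4 = 0 AND 0 = 0
n6 = n5 OR n3 = 0 OR 0 = 0
n7 = NOT n6 = NOT 0 = 1
n8 = NOT n7 = NOT 1 = 0
So n8 = 0 as required.

p=1 q=0 r=0 s=0 t=0 u=1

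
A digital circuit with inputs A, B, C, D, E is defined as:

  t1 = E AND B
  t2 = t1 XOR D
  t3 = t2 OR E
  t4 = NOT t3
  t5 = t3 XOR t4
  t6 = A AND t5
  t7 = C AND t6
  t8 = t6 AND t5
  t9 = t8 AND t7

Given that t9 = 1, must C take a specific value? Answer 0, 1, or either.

1

t9 = t8 AND t7 must be 1, so both t8 = 1 and t7 = 1.
Every assignment with t9 = 1 has C = 1; there are 8 such assignment(s).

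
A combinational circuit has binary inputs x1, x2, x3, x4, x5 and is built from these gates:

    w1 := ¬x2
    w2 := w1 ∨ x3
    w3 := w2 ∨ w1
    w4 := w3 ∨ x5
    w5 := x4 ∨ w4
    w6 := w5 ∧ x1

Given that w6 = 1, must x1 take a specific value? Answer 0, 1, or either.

w6 = w5 ∧ x1 must be 1, so both w5 = 1 and x1 = 1.
Every assignment with w6 = 1 has x1 = 1; there are 15 such assignment(s).

1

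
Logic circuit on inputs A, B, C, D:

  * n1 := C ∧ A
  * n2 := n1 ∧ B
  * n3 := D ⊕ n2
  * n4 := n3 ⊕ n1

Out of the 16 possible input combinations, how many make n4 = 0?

8

n4 = n3 ⊕ n1 must be 0, so n3 and n1 are equal.
Enumerating the 16 input combinations, 8 give n4 = 0 and 8 give n4 = 1.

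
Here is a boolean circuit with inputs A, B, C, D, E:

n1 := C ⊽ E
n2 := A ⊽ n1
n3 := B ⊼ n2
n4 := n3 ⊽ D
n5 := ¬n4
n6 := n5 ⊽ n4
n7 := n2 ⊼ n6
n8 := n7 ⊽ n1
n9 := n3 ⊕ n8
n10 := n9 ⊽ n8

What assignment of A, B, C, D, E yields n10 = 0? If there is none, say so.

Check with A=0, B=0, C=0, D=0, E=1:
n1 = C ⊽ E = 0 ⊽ 1 = 0
n2 = A ⊽ n1 = 0 ⊽ 0 = 1
n3 = B ⊼ n2 = 0 ⊼ 1 = 1
n4 = n3 ⊽ D = 1 ⊽ 0 = 0
n5 = ¬n4 = ¬0 = 1
n6 = n5 ⊽ n4 = 1 ⊽ 0 = 0
n7 = n2 ⊼ n6 = 1 ⊼ 0 = 1
n8 = n7 ⊽ n1 = 1 ⊽ 0 = 0
n9 = n3 ⊕ n8 = 1 ⊕ 0 = 1
n10 = n9 ⊽ n8 = 1 ⊽ 0 = 0
So n10 = 0 as required.

A=0, B=0, C=0, D=0, E=1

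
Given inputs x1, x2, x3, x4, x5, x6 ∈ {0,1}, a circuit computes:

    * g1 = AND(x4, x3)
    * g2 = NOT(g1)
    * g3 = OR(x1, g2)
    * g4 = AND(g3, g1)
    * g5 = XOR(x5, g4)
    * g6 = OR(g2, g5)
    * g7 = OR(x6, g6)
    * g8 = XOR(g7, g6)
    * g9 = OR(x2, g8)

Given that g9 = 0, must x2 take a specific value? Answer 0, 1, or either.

0

g9 = OR(x2, g8) must be 0, so both x2 = 0 and g8 = 0.
g8 = XOR(g7, g6) must be 0, so g7 and g6 are equal.
Every assignment with g9 = 0 has x2 = 0; there are 30 such assignment(s).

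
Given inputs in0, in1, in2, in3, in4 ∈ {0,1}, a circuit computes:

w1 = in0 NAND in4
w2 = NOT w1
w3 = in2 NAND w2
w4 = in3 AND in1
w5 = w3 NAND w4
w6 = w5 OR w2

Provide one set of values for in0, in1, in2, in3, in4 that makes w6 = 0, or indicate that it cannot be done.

in0=1, in1=1, in2=0, in3=1, in4=0

Check with in0=1, in1=1, in2=0, in3=1, in4=0:
w1 = in0 NAND in4 = 1 NAND 0 = 1
w2 = NOT w1 = NOT 1 = 0
w3 = in2 NAND w2 = 0 NAND 0 = 1
w4 = in3 AND in1 = 1 AND 1 = 1
w5 = w3 NAND w4 = 1 NAND 1 = 0
w6 = w5 OR w2 = 0 OR 0 = 0
So w6 = 0 as required.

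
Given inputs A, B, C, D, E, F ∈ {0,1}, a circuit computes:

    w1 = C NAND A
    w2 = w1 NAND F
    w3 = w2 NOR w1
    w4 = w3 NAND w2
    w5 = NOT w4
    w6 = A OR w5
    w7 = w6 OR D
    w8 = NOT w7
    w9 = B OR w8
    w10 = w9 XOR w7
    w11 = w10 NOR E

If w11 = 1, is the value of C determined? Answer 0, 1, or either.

either

Both values of C occur among assignments with w11 = 1:
  C=0: A=0, B=1, C=0, D=1, E=0, F=0
  C=1: A=0, B=1, C=1, D=1, E=0, F=0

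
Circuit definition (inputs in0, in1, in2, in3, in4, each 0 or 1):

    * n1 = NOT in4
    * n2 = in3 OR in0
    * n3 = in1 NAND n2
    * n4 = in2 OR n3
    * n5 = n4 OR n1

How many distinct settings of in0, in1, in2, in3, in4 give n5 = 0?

3

n5 = n4 OR n1 must be 0, so both n4 = 0 and n1 = 0.
n4 = in2 OR n3 must be 0, so both in2 = 0 and n3 = 0.
n1 = NOT in4 must be 0, so in4 = 1.
Satisfying assignments:
  in0=0, in1=1, in2=0, in3=1, in4=1
  in0=1, in1=1, in2=0, in3=0, in4=1
  in0=1, in1=1, in2=0, in3=1, in4=1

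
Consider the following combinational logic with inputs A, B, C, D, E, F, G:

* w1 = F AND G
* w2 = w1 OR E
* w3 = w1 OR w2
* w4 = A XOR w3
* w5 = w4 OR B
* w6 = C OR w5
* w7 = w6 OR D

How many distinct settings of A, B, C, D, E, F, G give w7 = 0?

8

w7 = w6 OR D must be 0, so both w6 = 0 and D = 0.
Enumerating the 128 input combinations, 8 give w7 = 0 and 120 give w7 = 1.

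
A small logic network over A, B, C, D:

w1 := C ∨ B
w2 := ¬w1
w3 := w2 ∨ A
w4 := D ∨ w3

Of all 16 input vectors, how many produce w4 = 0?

3

w4 = D ∨ w3 must be 0, so both D = 0 and w3 = 0.
w3 = w2 ∨ A must be 0, so both w2 = 0 and A = 0.
Enumerating the 16 input combinations, 3 give w4 = 0 and 13 give w4 = 1.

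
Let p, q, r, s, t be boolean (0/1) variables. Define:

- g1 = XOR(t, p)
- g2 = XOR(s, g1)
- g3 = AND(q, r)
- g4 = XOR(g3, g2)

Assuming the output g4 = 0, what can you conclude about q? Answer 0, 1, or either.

Both values of q occur among assignments with g4 = 0:
  q=0: p=0, q=0, r=0, s=0, t=0
  q=1: p=0, q=1, r=0, s=0, t=0

either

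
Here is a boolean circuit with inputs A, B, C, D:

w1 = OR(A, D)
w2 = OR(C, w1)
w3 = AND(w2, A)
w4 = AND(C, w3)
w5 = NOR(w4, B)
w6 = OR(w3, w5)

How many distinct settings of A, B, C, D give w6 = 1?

w6 = OR(w3, w5) must be 1, so at least one of w3, w5 is 1.
Enumerating the 16 input combinations, 12 give w6 = 1 and 4 give w6 = 0.

12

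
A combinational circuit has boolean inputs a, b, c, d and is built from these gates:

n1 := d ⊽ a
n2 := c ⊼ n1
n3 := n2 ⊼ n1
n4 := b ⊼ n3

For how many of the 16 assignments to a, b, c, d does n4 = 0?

7

n4 = b ⊼ n3 must be 0, so both b = 1 and n3 = 1.
n3 = n2 ⊼ n1 must be 1, so at least one of n2, n1 is 0.
Enumerating the 16 input combinations, 7 give n4 = 0 and 9 give n4 = 1.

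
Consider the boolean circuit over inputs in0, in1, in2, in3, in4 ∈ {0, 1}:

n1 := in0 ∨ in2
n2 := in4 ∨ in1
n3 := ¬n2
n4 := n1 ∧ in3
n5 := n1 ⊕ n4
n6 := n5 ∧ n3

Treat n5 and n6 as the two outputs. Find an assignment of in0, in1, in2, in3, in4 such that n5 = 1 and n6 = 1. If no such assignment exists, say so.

Check with in0=0 in1=0 in2=1 in3=0 in4=0:
n1 = in0 ∨ in2 = 0 ∨ 1 = 1
n2 = in4 ∨ in1 = 0 ∨ 0 = 0
n3 = ¬n2 = ¬0 = 1
n4 = n1 ∧ in3 = 1 ∧ 0 = 0
n5 = n1 ⊕ n4 = 1 ⊕ 0 = 1
n6 = n5 ∧ n3 = 1 ∧ 1 = 1
So n5 = 1 and n6 = 1.

in0=0 in1=0 in2=1 in3=0 in4=0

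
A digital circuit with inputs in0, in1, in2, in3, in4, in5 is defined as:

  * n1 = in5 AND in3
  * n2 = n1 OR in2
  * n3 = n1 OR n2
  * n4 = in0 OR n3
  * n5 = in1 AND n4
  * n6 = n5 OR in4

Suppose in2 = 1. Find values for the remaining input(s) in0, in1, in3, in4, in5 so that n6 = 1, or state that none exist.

in0=1, in1=1, in3=1, in4=0, in5=1

n6 = n5 OR in4 must be 1, so at least one of n5, in4 is 1.
Check with in2 = 1 and in0=1, in1=1, in3=1, in4=0, in5=1:
n1 = in5 AND in3 = 1 AND 1 = 1
n2 = n1 OR in2 = 1 OR 1 = 1
n3 = n1 OR n2 = 1 OR 1 = 1
n4 = in0 OR n3 = 1 OR 1 = 1
n5 = in1 AND n4 = 1 AND 1 = 1
n6 = n5 OR in4 = 1 OR 0 = 1
So n6 = 1.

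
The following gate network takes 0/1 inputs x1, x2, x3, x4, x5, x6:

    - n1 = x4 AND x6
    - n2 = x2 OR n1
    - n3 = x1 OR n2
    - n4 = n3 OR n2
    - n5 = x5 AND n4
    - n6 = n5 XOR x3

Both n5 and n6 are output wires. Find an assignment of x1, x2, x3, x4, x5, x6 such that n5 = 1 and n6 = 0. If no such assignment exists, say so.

Check with x1=1, x2=0, x3=1, x4=1, x5=1, x6=0:
n1 = x4 AND x6 = 1 AND 0 = 0
n2 = x2 OR n1 = 0 OR 0 = 0
n3 = x1 OR n2 = 1 OR 0 = 1
n4 = n3 OR n2 = 1 OR 0 = 1
n5 = x5 AND n4 = 1 AND 1 = 1
n6 = n5 XOR x3 = 1 XOR 1 = 0
So n5 = 1 and n6 = 0.

x1=1, x2=0, x3=1, x4=1, x5=1, x6=0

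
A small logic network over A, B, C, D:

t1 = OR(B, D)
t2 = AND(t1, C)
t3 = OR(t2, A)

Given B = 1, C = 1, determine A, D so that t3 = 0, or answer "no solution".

no solution exists

With B = 1, C = 1 fixed, none of the 4 settings of A, D give t3 = 0.
For example, with A=1, D=0:
t1 = OR(B, D) = OR(1, 0) = 1
t2 = AND(t1, C) = AND(1, 1) = 1
t3 = OR(t2, A) = OR(1, 1) = 1
giving t3 = 1 ≠ 0.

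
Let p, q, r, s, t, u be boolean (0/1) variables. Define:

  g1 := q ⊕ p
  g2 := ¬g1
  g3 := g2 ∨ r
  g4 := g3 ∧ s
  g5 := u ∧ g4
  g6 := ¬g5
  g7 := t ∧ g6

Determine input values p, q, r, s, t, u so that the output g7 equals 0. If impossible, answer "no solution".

Check with p=1, q=0, r=1, s=0, t=0, u=0:
g1 = q ⊕ p = 0 ⊕ 1 = 1
g2 = ¬g1 = ¬1 = 0
g3 = g2 ∨ r = 0 ∨ 1 = 1
g4 = g3 ∧ s = 1 ∧ 0 = 0
g5 = u ∧ g4 = 0 ∧ 0 = 0
g6 = ¬g5 = ¬0 = 1
g7 = t ∧ g6 = 0 ∧ 1 = 0
So g7 = 0 as required.

p=1, q=0, r=1, s=0, t=0, u=0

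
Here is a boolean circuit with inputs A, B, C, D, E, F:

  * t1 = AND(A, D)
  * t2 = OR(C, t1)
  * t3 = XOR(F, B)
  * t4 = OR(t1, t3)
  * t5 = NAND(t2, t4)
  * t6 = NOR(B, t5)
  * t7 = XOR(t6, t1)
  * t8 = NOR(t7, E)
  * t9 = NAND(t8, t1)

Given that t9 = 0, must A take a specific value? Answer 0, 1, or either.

t9 = NAND(t8, t1) must be 0, so both t8 = 1 and t1 = 1.
t8 = NOR(t7, E) must be 1, so both t7 = 0 and E = 0.
Every assignment with t9 = 0 has A = 1; there are 4 such assignment(s).
  A=1, B=0, C=0, D=1, E=0, F=0
  A=1, B=0, C=0, D=1, E=0, F=1
  A=1, B=0, C=1, D=1, E=0, F=0
  A=1, B=0, C=1, D=1, E=0, F=1

1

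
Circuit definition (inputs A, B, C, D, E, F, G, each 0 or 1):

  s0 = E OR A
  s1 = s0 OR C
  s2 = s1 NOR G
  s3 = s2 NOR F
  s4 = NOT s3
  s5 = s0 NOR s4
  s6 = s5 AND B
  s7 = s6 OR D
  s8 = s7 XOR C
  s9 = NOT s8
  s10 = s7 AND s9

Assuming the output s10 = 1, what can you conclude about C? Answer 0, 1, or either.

s10 = s7 AND s9 must be 1, so both s7 = 1 and s9 = 1.
Every assignment with s10 = 1 has C = 1; there are 34 such assignment(s).

1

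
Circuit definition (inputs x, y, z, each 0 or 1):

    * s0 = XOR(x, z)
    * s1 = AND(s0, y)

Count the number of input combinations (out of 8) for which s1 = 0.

s1 = AND(s0, y) must be 0, so at least one of s0, y is 0.
Enumerating the 8 input combinations, 6 give s1 = 0 and 2 give s1 = 1.

6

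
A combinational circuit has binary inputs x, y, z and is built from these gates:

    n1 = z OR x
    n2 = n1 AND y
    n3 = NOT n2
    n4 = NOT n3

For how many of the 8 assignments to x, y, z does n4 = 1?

3

n4 = NOT n3 must be 1, so n3 = 0.
n3 = NOT n2 must be 0, so n2 = 1.
n2 = n1 AND y must be 1, so both n1 = 1 and y = 1.
Satisfying assignments:
  x=0, y=1, z=1
  x=1, y=1, z=0
  x=1, y=1, z=1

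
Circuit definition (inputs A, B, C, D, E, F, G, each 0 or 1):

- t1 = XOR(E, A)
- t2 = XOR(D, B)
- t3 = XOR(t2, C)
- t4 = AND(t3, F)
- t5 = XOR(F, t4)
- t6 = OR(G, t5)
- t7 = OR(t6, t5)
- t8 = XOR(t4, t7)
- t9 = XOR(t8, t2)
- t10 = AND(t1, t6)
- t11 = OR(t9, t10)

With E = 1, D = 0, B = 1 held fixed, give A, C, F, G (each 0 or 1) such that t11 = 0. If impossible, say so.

t11 = OR(t9, t10) must be 0, so both t9 = 0 and t10 = 0.
t9 = XOR(t8, t2) must be 0, so t8 and t2 are equal.
Check with E = 1, D = 0, B = 1 and A=1, C=1, F=0, G=1:
t1 = XOR(E, A) = XOR(1, 1) = 0
t2 = XOR(D, B) = XOR(0, 1) = 1
t3 = XOR(t2, C) = XOR(1, 1) = 0
t4 = AND(t3, F) = AND(0, 0) = 0
t5 = XOR(F, t4) = XOR(0, 0) = 0
t6 = OR(G, t5) = OR(1, 0) = 1
t7 = OR(t6, t5) = OR(1, 0) = 1
t8 = XOR(t4, t7) = XOR(0, 1) = 1
t9 = XOR(t8, t2) = XOR(1, 1) = 0
t10 = AND(t1, t6) = AND(0, 1) = 0
t11 = OR(t9, t10) = OR(0, 0) = 0
So t11 = 0.

A=1 C=1 F=0 G=1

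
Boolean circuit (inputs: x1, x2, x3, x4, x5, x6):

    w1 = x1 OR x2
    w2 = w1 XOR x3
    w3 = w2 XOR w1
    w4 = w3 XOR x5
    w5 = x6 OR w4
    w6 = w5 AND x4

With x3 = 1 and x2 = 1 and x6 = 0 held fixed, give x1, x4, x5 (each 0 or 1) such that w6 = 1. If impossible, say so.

x1=1, x4=1, x5=0

w6 = w5 AND x4 must be 1, so both w5 = 1 and x4 = 1.
w5 = x6 OR w4 must be 1, so at least one of x6, w4 is 1.
Check with x3 = 1 and x2 = 1 and x6 = 0 and x1=1, x4=1, x5=0:
w1 = x1 OR x2 = 1 OR 1 = 1
w2 = w1 XOR x3 = 1 XOR 1 = 0
w3 = w2 XOR w1 = 0 XOR 1 = 1
w4 = w3 XOR x5 = 1 XOR 0 = 1
w5 = x6 OR w4 = 0 OR 1 = 1
w6 = w5 AND x4 = 1 AND 1 = 1
So w6 = 1.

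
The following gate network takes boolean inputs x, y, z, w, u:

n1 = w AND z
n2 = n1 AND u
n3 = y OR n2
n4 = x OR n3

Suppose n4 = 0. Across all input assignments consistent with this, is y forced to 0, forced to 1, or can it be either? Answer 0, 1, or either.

0

n4 = x OR n3 must be 0, so both x = 0 and n3 = 0.
Every assignment with n4 = 0 has y = 0; there are 7 such assignment(s).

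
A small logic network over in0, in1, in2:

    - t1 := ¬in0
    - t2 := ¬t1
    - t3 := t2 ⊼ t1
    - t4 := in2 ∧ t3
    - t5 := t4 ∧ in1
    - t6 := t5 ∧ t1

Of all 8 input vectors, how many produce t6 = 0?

7

t6 = t5 ∧ t1 must be 0, so at least one of t5, t1 is 0.
Enumerating the 8 input combinations, 7 give t6 = 0 and 1 give t6 = 1.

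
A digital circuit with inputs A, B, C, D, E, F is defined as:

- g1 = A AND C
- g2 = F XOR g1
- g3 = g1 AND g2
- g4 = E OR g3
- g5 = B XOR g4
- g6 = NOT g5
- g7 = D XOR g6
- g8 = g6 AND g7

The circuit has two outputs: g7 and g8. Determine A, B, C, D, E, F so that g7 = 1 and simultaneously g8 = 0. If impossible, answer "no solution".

A=0, B=0, C=0, D=1, E=1, F=0

Check with A=0, B=0, C=0, D=1, E=1, F=0:
g1 = A AND C = 0 AND 0 = 0
g2 = F XOR g1 = 0 XOR 0 = 0
g3 = g1 AND g2 = 0 AND 0 = 0
g4 = E OR g3 = 1 OR 0 = 1
g5 = B XOR g4 = 0 XOR 1 = 1
g6 = NOT g5 = NOT 1 = 0
g7 = D XOR g6 = 1 XOR 0 = 1
g8 = g6 AND g7 = 0 AND 1 = 0
So g7 = 1 and g8 = 0.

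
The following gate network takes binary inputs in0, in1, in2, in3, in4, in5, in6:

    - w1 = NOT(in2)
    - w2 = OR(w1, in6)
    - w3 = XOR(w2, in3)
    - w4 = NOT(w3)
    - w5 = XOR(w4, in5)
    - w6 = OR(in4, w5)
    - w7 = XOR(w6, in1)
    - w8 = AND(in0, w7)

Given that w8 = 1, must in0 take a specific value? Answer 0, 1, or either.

1

w8 = AND(in0, w7) must be 1, so both in0 = 1 and w7 = 1.
w7 = XOR(w6, in1) must be 1, so w6 and in1 differ.
Every assignment with w8 = 1 has in0 = 1; there are 32 such assignment(s).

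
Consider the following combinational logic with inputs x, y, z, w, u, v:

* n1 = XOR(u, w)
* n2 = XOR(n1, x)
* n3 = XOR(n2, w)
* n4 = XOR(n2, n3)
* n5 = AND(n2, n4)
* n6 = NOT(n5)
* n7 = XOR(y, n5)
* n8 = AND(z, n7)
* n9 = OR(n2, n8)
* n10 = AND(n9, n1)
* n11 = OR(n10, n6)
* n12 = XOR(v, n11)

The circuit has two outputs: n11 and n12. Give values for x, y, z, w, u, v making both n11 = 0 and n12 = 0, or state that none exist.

Check with x=1, y=0, z=1, w=1, u=1, v=0:
n1 = XOR(u, w) = XOR(1, 1) = 0
n2 = XOR(n1, x) = XOR(0, 1) = 1
n3 = XOR(n2, w) = XOR(1, 1) = 0
n4 = XOR(n2, n3) = XOR(1, 0) = 1
n5 = AND(n2, n4) = AND(1, 1) = 1
n6 = NOT(n5) = NOT 1 = 0
n7 = XOR(y, n5) = XOR(0, 1) = 1
n8 = AND(z, n7) = AND(1, 1) = 1
n9 = OR(n2, n8) = OR(1, 1) = 1
n10 = AND(n9, n1) = AND(1, 0) = 0
n11 = OR(n10, n6) = OR(0, 0) = 0
n12 = XOR(v, n11) = XOR(0, 0) = 0
So n11 = 0 and n12 = 0.

x=1, y=0, z=1, w=1, u=1, v=0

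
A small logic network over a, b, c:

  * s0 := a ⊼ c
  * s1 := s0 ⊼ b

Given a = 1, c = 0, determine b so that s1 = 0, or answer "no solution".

b=1

Check with a = 1, c = 0 and b=1:
s0 = a ⊼ c = 1 ⊼ 0 = 1
s1 = s0 ⊼ b = 1 ⊼ 1 = 0
So s1 = 0.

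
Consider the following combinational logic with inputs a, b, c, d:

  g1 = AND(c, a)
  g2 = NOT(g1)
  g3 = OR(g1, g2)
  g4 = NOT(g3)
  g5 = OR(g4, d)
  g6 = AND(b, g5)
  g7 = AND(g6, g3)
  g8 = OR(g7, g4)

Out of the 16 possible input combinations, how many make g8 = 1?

g8 = OR(g7, g4) must be 1, so at least one of g7, g4 is 1.
Satisfying assignments:
  a=0, b=1, c=0, d=1
  a=0, b=1, c=1, d=1
  a=1, b=1, c=0, d=1
  a=1, b=1, c=1, d=1

4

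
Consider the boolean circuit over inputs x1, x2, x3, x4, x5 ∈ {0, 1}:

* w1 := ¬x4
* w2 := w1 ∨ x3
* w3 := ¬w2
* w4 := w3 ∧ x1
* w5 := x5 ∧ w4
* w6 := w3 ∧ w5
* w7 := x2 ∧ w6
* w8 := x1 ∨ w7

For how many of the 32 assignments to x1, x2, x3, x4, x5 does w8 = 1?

w8 = x1 ∨ w7 must be 1, so at least one of x1, w7 is 1.
Enumerating the 32 input combinations, 16 give w8 = 1 and 16 give w8 = 0.

16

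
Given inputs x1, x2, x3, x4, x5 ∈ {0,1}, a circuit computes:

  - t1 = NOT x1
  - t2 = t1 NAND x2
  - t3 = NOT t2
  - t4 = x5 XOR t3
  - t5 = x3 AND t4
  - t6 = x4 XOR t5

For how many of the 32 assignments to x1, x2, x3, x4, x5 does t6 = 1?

16

t6 = x4 XOR t5 must be 1, so x4 and t5 differ.
Enumerating the 32 input combinations, 16 give t6 = 1 and 16 give t6 = 0.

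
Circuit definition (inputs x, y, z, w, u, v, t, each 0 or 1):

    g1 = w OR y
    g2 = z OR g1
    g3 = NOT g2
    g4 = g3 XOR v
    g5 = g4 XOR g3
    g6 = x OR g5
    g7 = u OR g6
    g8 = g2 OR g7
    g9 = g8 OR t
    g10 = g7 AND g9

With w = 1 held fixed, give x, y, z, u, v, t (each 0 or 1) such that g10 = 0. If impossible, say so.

Check with w = 1 and x=0, y=1, z=1, u=0, v=0, t=1:
g1 = w OR y = 1 OR 1 = 1
g2 = z OR g1 = 1 OR 1 = 1
g3 = NOT g2 = NOT 1 = 0
g4 = g3 XOR v = 0 XOR 0 = 0
g5 = g4 XOR g3 = 0 XOR 0 = 0
g6 = x OR g5 = 0 OR 0 = 0
g7 = u OR g6 = 0 OR 0 = 0
g8 = g2 OR g7 = 1 OR 0 = 1
g9 = g8 OR t = 1 OR 1 = 1
g10 = g7 AND g9 = 0 AND 1 = 0
So g10 = 0.

x=0 y=1 z=1 u=0 v=0 t=1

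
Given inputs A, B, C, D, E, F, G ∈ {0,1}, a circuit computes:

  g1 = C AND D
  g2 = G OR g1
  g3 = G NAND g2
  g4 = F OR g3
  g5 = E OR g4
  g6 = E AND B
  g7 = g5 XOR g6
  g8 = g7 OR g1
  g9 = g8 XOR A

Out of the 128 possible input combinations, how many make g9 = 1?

g9 = g8 XOR A must be 1, so g8 and A differ.
Enumerating the 128 input combinations, 64 give g9 = 1 and 64 give g9 = 0.

64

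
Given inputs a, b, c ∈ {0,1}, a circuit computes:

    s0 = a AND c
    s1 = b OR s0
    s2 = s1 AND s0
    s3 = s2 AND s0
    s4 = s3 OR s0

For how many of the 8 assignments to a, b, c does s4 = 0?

s4 = s3 OR s0 must be 0, so both s3 = 0 and s0 = 0.
s3 = s2 AND s0 must be 0, so at least one of s2, s0 is 0.
Satisfying assignments:
  a=0, b=0, c=0
  a=0, b=0, c=1
  a=0, b=1, c=0
  a=0, b=1, c=1
  a=1, b=0, c=0
  a=1, b=1, c=0

6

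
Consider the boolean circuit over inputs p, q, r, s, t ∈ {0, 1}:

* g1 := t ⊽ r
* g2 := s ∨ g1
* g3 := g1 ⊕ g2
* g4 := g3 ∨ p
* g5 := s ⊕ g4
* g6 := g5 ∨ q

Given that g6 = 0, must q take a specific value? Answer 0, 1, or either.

g6 = g5 ∨ q must be 0, so both g5 = 0 and q = 0.
g5 = s ⊕ g4 must be 0, so s and g4 are equal.
Every assignment with g6 = 0 has q = 0; there are 11 such assignment(s).

0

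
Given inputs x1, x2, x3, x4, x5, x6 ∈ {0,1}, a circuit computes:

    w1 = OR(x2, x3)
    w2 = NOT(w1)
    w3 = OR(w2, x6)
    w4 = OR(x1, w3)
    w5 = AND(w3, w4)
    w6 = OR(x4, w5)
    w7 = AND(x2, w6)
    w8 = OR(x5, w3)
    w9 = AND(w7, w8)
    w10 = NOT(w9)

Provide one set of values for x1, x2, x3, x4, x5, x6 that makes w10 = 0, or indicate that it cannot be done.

x1=0, x2=1, x3=0, x4=0, x5=1, x6=1

Check with x1=0, x2=1, x3=0, x4=0, x5=1, x6=1:
w1 = OR(x2, x3) = OR(1, 0) = 1
w2 = NOT(w1) = NOT 1 = 0
w3 = OR(w2, x6) = OR(0, 1) = 1
w4 = OR(x1, w3) = OR(0, 1) = 1
w5 = AND(w3, w4) = AND(1, 1) = 1
w6 = OR(x4, w5) = OR(0, 1) = 1
w7 = AND(x2, w6) = AND(1, 1) = 1
w8 = OR(x5, w3) = OR(1, 1) = 1
w9 = AND(w7, w8) = AND(1, 1) = 1
w10 = NOT(w9) = NOT 1 = 0
So w10 = 0 as required.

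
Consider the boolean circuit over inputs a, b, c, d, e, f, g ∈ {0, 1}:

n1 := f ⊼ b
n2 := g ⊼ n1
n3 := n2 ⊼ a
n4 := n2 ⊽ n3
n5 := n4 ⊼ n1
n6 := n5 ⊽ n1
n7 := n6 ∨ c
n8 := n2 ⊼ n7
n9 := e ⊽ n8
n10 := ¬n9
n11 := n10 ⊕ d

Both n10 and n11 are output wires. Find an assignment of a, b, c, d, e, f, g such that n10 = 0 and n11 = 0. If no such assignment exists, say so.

a=0 b=0 c=1 d=0 e=0 f=1 g=0

Check with a=0 b=0 c=1 d=0 e=0 f=1 g=0:
n1 = f ⊼ b = 1 ⊼ 0 = 1
n2 = g ⊼ n1 = 0 ⊼ 1 = 1
n3 = n2 ⊼ a = 1 ⊼ 0 = 1
n4 = n2 ⊽ n3 = 1 ⊽ 1 = 0
n5 = n4 ⊼ n1 = 0 ⊼ 1 = 1
n6 = n5 ⊽ n1 = 1 ⊽ 1 = 0
n7 = n6 ∨ c = 0 ∨ 1 = 1
n8 = n2 ⊼ n7 = 1 ⊼ 1 = 0
n9 = e ⊽ n8 = 0 ⊽ 0 = 1
n10 = ¬n9 = ¬1 = 0
n11 = n10 ⊕ d = 0 ⊕ 0 = 0
So n10 = 0 and n11 = 0.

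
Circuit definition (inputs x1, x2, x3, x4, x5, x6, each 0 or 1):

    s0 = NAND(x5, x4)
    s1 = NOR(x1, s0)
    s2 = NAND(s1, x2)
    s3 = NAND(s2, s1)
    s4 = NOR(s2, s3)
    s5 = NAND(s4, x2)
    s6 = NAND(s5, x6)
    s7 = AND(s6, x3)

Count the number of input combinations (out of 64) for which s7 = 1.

s7 = AND(s6, x3) must be 1, so both s6 = 1 and x3 = 1.
Enumerating the 64 input combinations, 16 give s7 = 1 and 48 give s7 = 0.

16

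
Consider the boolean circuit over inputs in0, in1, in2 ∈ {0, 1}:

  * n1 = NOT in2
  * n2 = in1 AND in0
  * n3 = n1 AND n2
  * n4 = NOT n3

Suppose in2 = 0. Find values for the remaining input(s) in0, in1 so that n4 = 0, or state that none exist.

n4 = NOT n3 must be 0, so n3 = 1.
Check with in2 = 0 and in0=1, in1=1:
n1 = NOT in2 = NOT 0 = 1
n2 = in1 AND in0 = 1 AND 1 = 1
n3 = n1 AND n2 = 1 AND 1 = 1
n4 = NOT n3 = NOT 1 = 0
So n4 = 0.

in0=1, in1=1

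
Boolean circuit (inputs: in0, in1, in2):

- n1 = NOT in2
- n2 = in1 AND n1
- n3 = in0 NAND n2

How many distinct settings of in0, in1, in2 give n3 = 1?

n3 = in0 NAND n2 must be 1, so at least one of in0, n2 is 0.
Enumerating the 8 input combinations, 7 give n3 = 1 and 1 give n3 = 0.

7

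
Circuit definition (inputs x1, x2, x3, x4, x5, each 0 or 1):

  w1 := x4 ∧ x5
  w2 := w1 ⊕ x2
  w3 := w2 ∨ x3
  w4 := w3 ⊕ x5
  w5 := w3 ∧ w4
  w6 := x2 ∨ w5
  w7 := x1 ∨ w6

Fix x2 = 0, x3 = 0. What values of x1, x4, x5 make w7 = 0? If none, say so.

x1=0, x4=0, x5=0

Check with x2 = 0, x3 = 0 and x1=0, x4=0, x5=0:
w1 = x4 ∧ x5 = 0 ∧ 0 = 0
w2 = w1 ⊕ x2 = 0 ⊕ 0 = 0
w3 = w2 ∨ x3 = 0 ∨ 0 = 0
w4 = w3 ⊕ x5 = 0 ⊕ 0 = 0
w5 = w3 ∧ w4 = 0 ∧ 0 = 0
w6 = x2 ∨ w5 = 0 ∨ 0 = 0
w7 = x1 ∨ w6 = 0 ∨ 0 = 0
So w7 = 0.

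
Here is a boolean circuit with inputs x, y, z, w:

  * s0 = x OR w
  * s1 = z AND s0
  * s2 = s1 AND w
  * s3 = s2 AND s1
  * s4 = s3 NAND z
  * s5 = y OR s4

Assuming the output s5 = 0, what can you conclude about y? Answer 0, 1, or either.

s5 = y OR s4 must be 0, so both y = 0 and s4 = 0.
s4 = s3 NAND z must be 0, so both s3 = 1 and z = 1.
s3 = s2 AND s1 must be 1, so both s2 = 1 and s1 = 1.
Every assignment with s5 = 0 has y = 0; there are 2 such assignment(s).
  x=0, y=0, z=1, w=1
  x=1, y=0, z=1, w=1

0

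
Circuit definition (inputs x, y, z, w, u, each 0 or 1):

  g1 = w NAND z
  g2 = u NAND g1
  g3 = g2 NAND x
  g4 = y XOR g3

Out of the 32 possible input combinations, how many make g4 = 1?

16

g4 = y XOR g3 must be 1, so y and g3 differ.
Enumerating the 32 input combinations, 16 give g4 = 1 and 16 give g4 = 0.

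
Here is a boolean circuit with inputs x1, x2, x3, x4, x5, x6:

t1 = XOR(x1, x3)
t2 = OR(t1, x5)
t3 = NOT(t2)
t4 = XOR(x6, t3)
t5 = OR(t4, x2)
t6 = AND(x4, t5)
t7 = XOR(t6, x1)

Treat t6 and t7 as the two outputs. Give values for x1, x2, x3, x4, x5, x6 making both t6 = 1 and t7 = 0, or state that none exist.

Check with x1=1 x2=0 x3=0 x4=1 x5=1 x6=1:
t1 = XOR(x1, x3) = XOR(1, 0) = 1
t2 = OR(t1, x5) = OR(1, 1) = 1
t3 = NOT(t2) = NOT 1 = 0
t4 = XOR(x6, t3) = XOR(1, 0) = 1
t5 = OR(t4, x2) = OR(1, 0) = 1
t6 = AND(x4, t5) = AND(1, 1) = 1
t7 = XOR(t6, x1) = XOR(1, 1) = 0
So t6 = 1 and t7 = 0.

x1=1 x2=0 x3=0 x4=1 x5=1 x6=1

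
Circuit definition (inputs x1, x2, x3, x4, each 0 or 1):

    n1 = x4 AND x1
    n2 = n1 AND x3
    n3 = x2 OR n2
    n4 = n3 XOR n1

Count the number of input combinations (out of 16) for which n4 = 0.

n4 = n3 XOR n1 must be 0, so n3 and n1 are equal.
Enumerating the 16 input combinations, 9 give n4 = 0 and 7 give n4 = 1.

9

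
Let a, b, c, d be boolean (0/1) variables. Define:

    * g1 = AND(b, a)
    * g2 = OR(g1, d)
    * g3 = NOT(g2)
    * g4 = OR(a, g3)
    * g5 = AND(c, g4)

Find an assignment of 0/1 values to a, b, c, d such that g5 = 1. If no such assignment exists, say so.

g5 = AND(c, g4) must be 1, so both c = 1 and g4 = 1.
g4 = OR(a, g3) must be 1, so at least one of a, g3 is 1.
Check with a=1 b=1 c=1 d=0:
g1 = AND(b, a) = AND(1, 1) = 1
g2 = OR(g1, d) = OR(1, 0) = 1
g3 = NOT(g2) = NOT 1 = 0
g4 = OR(a, g3) = OR(1, 0) = 1
g5 = AND(c, g4) = AND(1, 1) = 1
So g5 = 1 as required.

a=1 b=1 c=1 d=0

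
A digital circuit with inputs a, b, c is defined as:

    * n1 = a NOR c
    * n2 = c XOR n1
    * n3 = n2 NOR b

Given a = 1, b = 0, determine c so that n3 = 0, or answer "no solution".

c=1

n3 = n2 NOR b must be 0, so at least one of n2, b is 1.
Check with a = 1, b = 0 and c=1:
n1 = a NOR c = 1 NOR 1 = 0
n2 = c XOR n1 = 1 XOR 0 = 1
n3 = n2 NOR b = 1 NOR 0 = 0
So n3 = 0.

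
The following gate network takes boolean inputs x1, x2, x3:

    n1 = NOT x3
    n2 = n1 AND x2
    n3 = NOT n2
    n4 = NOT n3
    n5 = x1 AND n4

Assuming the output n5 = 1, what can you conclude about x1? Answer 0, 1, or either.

n5 = x1 AND n4 must be 1, so both x1 = 1 and n4 = 1.
Every assignment with n5 = 1 has x1 = 1; there are 1 such assignment(s).
  x1=1, x2=1, x3=0

1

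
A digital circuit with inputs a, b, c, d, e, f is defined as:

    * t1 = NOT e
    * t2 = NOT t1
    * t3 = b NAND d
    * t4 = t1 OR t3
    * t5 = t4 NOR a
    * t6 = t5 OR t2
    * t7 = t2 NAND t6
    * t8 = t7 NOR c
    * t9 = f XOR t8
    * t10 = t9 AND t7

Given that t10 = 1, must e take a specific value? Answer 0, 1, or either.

0

t10 = t9 AND t7 must be 1, so both t9 = 1 and t7 = 1.
t9 = f XOR t8 must be 1, so f and t8 differ.
Every assignment with t10 = 1 has e = 0; there are 16 such assignment(s).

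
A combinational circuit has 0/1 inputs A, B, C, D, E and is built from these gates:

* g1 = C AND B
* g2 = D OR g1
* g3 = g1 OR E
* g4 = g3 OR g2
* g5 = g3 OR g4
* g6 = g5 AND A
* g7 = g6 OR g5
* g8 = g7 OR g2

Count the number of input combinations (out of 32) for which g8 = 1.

26

g8 = g7 OR g2 must be 1, so at least one of g7, g2 is 1.
Enumerating the 32 input combinations, 26 give g8 = 1 and 6 give g8 = 0.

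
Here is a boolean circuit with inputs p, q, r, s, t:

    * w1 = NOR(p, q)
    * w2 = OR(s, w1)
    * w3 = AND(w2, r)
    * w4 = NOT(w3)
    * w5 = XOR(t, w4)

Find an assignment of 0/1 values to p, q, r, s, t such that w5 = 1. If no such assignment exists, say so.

p=0, q=1, r=1, s=0, t=0

Check with p=0, q=1, r=1, s=0, t=0:
w1 = NOR(p, q) = NOR(0, 1) = 0
w2 = OR(s, w1) = OR(0, 0) = 0
w3 = AND(w2, r) = AND(0, 1) = 0
w4 = NOT(w3) = NOT 0 = 1
w5 = XOR(t, w4) = XOR(0, 1) = 1
So w5 = 1 as required.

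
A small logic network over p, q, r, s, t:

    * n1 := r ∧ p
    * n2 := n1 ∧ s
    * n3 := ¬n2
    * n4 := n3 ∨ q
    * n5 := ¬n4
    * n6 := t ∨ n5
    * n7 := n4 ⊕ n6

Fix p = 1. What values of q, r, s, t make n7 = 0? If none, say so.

n7 = n4 ⊕ n6 must be 0, so n4 and n6 are equal.
Check with p = 1 and q=1, r=1, s=1, t=1:
n1 = r ∧ p = 1 ∧ 1 = 1
n2 = n1 ∧ s = 1 ∧ 1 = 1
n3 = ¬n2 = ¬1 = 0
n4 = n3 ∨ q = 0 ∨ 1 = 1
n5 = ¬n4 = ¬1 = 0
n6 = t ∨ n5 = 1 ∨ 0 = 1
n7 = n4 ⊕ n6 = 1 ⊕ 1 = 0
So n7 = 0.

q=1, r=1, s=1, t=1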